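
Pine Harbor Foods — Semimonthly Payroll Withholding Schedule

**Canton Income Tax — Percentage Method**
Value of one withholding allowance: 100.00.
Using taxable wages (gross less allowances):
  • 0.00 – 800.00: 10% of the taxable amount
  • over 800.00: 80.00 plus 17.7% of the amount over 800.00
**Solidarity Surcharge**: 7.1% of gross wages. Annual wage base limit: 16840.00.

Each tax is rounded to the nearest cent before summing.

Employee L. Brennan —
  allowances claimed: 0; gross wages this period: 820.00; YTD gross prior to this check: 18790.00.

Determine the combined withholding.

83.54

Canton Income Tax: taxable = 820.00
  80.00 + 17.7% × (820.00 − 800.00) = 80.00 + 17.7% × 20.00 = 83.54
Solidarity Surcharge: YTD 18790.00 ≥ cap 16840.00 → 0.00
Total: 83.54 + 0.00 = 83.54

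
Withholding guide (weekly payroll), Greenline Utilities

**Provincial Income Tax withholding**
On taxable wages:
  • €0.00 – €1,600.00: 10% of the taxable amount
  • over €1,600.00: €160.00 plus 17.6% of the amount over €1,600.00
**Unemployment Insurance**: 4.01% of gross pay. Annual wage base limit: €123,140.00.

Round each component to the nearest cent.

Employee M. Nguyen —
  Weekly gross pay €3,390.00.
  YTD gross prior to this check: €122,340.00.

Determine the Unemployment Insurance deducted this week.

Unemployment Insurance: cap €123,140.00 − YTD €122,340.00 = €800.00 subject; 4.01% × €800.00 = €32.08

€32.08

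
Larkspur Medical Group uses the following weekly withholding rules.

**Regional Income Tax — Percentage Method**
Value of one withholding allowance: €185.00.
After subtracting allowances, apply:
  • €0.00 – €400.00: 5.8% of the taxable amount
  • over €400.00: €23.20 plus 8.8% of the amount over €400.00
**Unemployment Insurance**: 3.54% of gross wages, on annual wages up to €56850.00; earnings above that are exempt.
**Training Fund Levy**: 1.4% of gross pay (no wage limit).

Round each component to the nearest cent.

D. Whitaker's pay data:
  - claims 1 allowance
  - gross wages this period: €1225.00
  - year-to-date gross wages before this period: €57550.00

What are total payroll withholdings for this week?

Regional Income Tax: taxable = €1225.00 − 1×€185.00 = €1040.00
  €23.20 + 8.8% × (€1040.00 − €400.00) = €23.20 + 8.8% × €640.00 = €79.52
Unemployment Insurance: YTD €57550.00 ≥ cap €56850.00 → €0.00
Training Fund Levy: 1.4% × €1225.00 = €17.15
Total: €79.52 + €0.00 + €17.15 = €96.67

€96.67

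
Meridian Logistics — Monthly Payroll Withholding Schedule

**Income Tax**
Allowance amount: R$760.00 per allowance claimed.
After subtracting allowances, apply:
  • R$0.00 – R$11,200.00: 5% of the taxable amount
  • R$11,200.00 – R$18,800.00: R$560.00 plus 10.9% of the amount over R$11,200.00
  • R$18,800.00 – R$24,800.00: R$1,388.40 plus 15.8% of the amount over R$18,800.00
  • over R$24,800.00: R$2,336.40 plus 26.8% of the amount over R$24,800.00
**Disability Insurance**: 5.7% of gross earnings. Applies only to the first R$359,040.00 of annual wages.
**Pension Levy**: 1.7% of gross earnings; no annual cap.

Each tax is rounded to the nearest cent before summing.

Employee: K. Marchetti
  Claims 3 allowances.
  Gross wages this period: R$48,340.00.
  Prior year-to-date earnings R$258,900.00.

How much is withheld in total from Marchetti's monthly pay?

Income Tax: taxable = R$48,340.00 − 3×R$760.00 = R$46,060.00
  R$2,336.40 + 26.8% × (R$46,060.00 − R$24,800.00) = R$2,336.40 + 26.8% × R$21,260.00 = R$8,034.08
Disability Insurance: 5.7% × R$48,340.00 = R$2,755.38
Pension Levy: 1.7% × R$48,340.00 = R$821.78
Total: R$8,034.08 + R$2,755.38 + R$821.78 = R$11,611.24

R$11,611.24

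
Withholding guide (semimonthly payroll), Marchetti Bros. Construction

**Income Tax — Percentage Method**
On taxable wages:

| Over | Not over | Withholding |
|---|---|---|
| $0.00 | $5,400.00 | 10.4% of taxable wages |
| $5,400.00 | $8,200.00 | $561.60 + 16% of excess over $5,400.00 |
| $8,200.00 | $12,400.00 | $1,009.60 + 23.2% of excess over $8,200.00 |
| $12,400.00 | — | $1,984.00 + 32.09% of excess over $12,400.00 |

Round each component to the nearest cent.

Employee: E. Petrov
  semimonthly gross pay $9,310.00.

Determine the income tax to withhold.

$1,267.12

Income Tax: taxable = $9,310.00
  $1,009.60 + 23.2% × ($9,310.00 − $8,200.00) = $1,009.60 + 23.2% × $1,110.00 = $1,267.12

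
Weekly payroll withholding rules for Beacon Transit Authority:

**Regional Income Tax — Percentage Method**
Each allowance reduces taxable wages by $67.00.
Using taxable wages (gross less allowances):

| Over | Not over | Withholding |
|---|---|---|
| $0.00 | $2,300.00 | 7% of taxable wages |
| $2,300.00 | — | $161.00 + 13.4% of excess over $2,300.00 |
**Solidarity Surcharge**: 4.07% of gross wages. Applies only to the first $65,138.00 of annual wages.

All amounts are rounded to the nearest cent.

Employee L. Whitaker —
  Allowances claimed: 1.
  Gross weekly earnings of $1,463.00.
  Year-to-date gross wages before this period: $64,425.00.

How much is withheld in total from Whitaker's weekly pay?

$126.74

Regional Income Tax: taxable = $1,463.00 − 1×$67.00 = $1,396.00
  7% × $1,396.00 = $97.72
Solidarity Surcharge: cap $65,138.00 − YTD $64,425.00 = $713.00 subject; 4.07% × $713.00 = $29.02
Total: $97.72 + $29.02 = $126.74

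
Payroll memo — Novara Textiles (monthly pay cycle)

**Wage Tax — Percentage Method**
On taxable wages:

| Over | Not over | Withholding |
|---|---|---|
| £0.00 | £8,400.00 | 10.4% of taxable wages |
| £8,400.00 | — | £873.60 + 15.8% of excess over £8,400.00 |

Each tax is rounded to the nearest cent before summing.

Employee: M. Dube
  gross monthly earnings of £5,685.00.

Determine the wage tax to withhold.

Wage Tax: taxable = £5,685.00
  10.4% × £5,685.00 = £591.24

£591.24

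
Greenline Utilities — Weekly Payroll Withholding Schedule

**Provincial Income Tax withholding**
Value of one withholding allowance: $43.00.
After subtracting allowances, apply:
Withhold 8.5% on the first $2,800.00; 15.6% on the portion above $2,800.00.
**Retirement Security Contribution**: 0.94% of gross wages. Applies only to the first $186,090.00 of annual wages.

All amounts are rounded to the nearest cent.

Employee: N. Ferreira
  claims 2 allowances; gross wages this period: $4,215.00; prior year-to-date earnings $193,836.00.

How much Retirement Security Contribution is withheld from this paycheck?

$0.00

Retirement Security Contribution: YTD $193,836.00 ≥ cap $186,090.00 → $0.00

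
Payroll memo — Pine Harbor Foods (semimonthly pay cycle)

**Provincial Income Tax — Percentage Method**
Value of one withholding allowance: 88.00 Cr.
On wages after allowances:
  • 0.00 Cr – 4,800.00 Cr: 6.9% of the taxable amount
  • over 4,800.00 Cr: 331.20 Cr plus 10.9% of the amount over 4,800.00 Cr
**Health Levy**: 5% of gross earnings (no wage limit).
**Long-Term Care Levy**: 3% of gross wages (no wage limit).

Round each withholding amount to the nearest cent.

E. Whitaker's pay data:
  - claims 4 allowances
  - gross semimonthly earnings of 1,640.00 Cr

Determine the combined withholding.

Provincial Income Tax: taxable = 1,640.00 Cr − 4×88.00 Cr = 1,288.00 Cr
  6.9% × 1,288.00 Cr = 88.87 Cr
Health Levy: 5% × 1,640.00 Cr = 82.00 Cr
Long-Term Care Levy: 3% × 1,640.00 Cr = 49.20 Cr
Total: 88.87 Cr + 82.00 Cr + 49.20 Cr = 220.07 Cr

220.07 Cr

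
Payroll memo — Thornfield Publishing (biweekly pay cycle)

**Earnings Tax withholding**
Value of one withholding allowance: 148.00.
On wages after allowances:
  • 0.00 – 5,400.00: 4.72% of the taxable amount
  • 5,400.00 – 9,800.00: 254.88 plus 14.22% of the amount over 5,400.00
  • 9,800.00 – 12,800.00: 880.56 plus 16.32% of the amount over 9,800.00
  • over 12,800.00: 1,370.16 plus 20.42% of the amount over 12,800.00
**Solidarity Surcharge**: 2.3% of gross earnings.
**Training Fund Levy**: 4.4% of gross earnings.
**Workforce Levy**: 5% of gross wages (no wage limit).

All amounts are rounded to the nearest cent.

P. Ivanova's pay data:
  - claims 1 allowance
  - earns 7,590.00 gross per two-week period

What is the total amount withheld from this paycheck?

Earnings Tax: taxable = 7,590.00 − 1×148.00 = 7,442.00
  254.88 + 14.22% × (7,442.00 − 5,400.00) = 254.88 + 14.22% × 2,042.00 = 545.25
Solidarity Surcharge: 2.3% × 7,590.00 = 174.57
Training Fund Levy: 4.4% × 7,590.00 = 333.96
Workforce Levy: 5% × 7,590.00 = 379.50
Total: 545.25 + 174.57 + 333.96 + 379.50 = 1,433.28

1,433.28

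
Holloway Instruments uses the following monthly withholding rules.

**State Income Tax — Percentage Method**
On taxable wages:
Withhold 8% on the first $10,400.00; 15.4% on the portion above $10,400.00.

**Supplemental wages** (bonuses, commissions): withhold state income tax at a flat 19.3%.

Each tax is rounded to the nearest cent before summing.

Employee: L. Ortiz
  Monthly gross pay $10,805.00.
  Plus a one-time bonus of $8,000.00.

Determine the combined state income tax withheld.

State Income Tax: taxable = $10,805.00
  $832.00 + 15.4% × ($10,805.00 − $10,400.00) = $832.00 + 15.4% × $405.00 = $894.37
Supplemental (19.3% flat on bonus): 19.3% × $8,000.00 = $1,544.00
Total state income tax: $894.37 + $1,544.00 = $2,438.37

$2,438.37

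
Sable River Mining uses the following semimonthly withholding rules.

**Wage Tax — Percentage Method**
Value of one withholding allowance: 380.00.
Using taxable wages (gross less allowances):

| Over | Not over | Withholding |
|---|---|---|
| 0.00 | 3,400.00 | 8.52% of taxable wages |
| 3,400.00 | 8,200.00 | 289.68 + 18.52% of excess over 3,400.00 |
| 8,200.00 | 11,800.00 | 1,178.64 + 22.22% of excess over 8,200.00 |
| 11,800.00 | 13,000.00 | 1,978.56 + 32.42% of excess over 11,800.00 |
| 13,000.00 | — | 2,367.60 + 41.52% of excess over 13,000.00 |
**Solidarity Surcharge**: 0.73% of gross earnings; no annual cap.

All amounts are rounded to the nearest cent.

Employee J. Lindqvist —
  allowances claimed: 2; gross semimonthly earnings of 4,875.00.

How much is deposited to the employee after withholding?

Wage Tax: taxable = 4,875.00 − 2×380.00 = 4,115.00
  289.68 + 18.52% × (4,115.00 − 3,400.00) = 289.68 + 18.52% × 715.00 = 422.10
Solidarity Surcharge: 0.73% × 4,875.00 = 35.59
Total withheld: 422.10 + 35.59 = 457.69
Net pay: 4,875.00 − 457.69 = 4,417.31

4,417.31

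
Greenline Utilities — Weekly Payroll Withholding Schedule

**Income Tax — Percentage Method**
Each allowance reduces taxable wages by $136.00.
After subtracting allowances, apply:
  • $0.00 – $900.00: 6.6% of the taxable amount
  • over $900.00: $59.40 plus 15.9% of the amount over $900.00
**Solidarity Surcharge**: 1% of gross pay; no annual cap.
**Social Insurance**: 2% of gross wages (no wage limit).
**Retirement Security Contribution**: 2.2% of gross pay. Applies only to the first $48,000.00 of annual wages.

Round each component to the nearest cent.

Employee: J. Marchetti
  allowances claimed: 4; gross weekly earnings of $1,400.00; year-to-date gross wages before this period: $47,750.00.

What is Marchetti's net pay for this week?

$1,296.00

Income Tax: taxable = $1,400.00 − 4×$136.00 = $856.00
  6.6% × $856.00 = $56.50
Solidarity Surcharge: 1% × $1,400.00 = $14.00
Social Insurance: 2% × $1,400.00 = $28.00
Retirement Security Contribution: cap $48,000.00 − YTD $47,750.00 = $250.00 subject; 2.2% × $250.00 = $5.50
Total withheld: $56.50 + $14.00 + $28.00 + $5.50 = $104.00
Net pay: $1,400.00 − $104.00 = $1,296.00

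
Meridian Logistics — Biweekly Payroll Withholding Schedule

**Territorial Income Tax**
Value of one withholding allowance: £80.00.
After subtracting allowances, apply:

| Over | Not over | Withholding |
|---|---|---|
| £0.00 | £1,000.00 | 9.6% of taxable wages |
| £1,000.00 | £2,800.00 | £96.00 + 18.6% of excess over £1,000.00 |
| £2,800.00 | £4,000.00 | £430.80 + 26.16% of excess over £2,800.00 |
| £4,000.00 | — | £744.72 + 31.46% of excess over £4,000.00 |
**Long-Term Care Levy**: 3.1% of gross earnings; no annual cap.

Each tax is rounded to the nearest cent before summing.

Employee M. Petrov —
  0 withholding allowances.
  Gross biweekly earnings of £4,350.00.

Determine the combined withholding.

£989.68

Territorial Income Tax: taxable = £4,350.00
  £744.72 + 31.46% × (£4,350.00 − £4,000.00) = £744.72 + 31.46% × £350.00 = £854.83
Long-Term Care Levy: 3.1% × £4,350.00 = £134.85
Total: £854.83 + £134.85 = £989.68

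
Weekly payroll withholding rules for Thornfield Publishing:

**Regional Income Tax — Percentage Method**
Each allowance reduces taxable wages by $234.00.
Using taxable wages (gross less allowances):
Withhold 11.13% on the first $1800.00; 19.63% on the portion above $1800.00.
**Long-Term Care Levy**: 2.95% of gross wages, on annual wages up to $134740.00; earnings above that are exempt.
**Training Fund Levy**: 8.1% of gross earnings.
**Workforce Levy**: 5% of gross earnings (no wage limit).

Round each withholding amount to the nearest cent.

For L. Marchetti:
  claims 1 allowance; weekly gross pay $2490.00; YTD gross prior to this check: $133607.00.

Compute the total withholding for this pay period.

Regional Income Tax: taxable = $2490.00 − 1×$234.00 = $2256.00
  $200.34 + 19.63% × ($2256.00 − $1800.00) = $200.34 + 19.63% × $456.00 = $289.85
Long-Term Care Levy: cap $134740.00 − YTD $133607.00 = $1133.00 subject; 2.95% × $1133.00 = $33.42
Training Fund Levy: 8.1% × $2490.00 = $201.69
Workforce Levy: 5% × $2490.00 = $124.50
Total: $289.85 + $33.42 + $201.69 + $124.50 = $649.46

$649.46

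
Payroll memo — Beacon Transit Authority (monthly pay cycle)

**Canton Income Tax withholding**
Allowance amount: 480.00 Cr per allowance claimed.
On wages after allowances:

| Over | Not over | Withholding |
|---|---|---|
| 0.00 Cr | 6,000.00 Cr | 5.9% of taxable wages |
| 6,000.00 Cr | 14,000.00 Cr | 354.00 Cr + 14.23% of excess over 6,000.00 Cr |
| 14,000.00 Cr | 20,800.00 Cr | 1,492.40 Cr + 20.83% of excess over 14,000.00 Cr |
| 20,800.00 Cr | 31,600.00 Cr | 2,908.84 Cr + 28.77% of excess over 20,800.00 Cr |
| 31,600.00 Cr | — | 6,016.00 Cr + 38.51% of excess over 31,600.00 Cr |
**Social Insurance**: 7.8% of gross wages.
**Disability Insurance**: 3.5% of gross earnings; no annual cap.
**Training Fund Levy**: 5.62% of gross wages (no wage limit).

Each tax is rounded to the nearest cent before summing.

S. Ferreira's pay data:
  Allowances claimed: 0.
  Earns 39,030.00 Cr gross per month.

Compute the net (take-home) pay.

Canton Income Tax: taxable = 39,030.00 Cr
  6,016.00 Cr + 38.51% × (39,030.00 Cr − 31,600.00 Cr) = 6,016.00 Cr + 38.51% × 7,430.00 Cr = 8,877.29 Cr
Social Insurance: 7.8% × 39,030.00 Cr = 3,044.34 Cr
Disability Insurance: 3.5% × 39,030.00 Cr = 1,366.05 Cr
Training Fund Levy: 5.62% × 39,030.00 Cr = 2,193.49 Cr
Total withheld: 8,877.29 Cr + 3,044.34 Cr + 1,366.05 Cr + 2,193.49 Cr = 15,481.17 Cr
Net pay: 39,030.00 Cr − 15,481.17 Cr = 23,548.83 Cr

23,548.83 Cr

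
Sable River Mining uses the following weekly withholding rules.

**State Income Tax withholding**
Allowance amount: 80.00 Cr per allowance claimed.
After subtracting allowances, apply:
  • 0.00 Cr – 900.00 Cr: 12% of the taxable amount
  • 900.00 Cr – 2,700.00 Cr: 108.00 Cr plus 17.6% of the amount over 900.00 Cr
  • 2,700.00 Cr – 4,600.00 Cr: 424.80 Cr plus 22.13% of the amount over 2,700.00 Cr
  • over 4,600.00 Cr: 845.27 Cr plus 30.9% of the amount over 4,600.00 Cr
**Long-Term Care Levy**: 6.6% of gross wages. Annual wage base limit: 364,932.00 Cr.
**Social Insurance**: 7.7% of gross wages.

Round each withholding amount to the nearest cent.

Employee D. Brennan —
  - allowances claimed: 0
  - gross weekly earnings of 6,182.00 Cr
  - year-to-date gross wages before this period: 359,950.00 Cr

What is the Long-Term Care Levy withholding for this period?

Long-Term Care Levy: cap 364,932.00 Cr − YTD 359,950.00 Cr = 4,982.00 Cr subject; 6.6% × 4,982.00 Cr = 328.81 Cr

328.81 Cr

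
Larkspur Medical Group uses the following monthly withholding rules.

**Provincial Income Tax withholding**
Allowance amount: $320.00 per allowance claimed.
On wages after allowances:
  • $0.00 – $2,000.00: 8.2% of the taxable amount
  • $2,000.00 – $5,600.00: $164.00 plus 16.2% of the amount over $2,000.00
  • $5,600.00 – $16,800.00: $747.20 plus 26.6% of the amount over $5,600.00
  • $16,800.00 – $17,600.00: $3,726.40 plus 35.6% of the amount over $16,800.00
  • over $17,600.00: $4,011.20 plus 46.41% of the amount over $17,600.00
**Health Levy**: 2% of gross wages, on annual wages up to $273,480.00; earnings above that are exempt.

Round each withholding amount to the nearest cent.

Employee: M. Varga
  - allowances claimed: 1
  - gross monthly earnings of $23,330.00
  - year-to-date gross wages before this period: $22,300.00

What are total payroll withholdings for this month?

$6,988.58

Provincial Income Tax: taxable = $23,330.00 − 1×$320.00 = $23,010.00
  $4,011.20 + 46.41% × ($23,010.00 − $17,600.00) = $4,011.20 + 46.41% × $5,410.00 = $6,521.98
Health Levy: 2% × $23,330.00 = $466.60
Total: $6,521.98 + $466.60 = $6,988.58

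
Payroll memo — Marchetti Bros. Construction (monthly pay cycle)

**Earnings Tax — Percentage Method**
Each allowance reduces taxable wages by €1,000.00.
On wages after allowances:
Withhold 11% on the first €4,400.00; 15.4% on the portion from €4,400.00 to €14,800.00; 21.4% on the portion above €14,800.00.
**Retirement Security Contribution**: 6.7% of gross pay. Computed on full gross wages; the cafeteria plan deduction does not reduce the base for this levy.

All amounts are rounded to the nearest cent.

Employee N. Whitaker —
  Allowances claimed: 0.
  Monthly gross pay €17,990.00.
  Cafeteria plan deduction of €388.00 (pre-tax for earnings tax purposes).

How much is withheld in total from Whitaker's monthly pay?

€3,890.56

Earnings Tax: taxable = €17,990.00 − €388.00 = €17,602.00
  €2,085.60 + 21.4% × (€17,602.00 − €14,800.00) = €2,085.60 + 21.4% × €2,802.00 = €2,685.23
Retirement Security Contribution: 6.7% × €17,990.00 = €1,205.33
Total: €2,685.23 + €1,205.33 = €3,890.56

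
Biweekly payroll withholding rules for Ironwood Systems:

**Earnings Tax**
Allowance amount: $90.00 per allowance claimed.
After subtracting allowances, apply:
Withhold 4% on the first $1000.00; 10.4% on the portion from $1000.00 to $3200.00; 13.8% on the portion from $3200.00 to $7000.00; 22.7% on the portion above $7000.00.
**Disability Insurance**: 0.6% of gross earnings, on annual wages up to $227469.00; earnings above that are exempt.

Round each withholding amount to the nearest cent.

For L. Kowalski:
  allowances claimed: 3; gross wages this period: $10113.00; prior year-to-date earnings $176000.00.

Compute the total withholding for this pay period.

$1499.24

Earnings Tax: taxable = $10113.00 − 3×$90.00 = $9843.00
  $793.20 + 22.7% × ($9843.00 − $7000.00) = $793.20 + 22.7% × $2843.00 = $1438.56
Disability Insurance: 0.6% × $10113.00 = $60.68
Total: $1438.56 + $60.68 = $1499.24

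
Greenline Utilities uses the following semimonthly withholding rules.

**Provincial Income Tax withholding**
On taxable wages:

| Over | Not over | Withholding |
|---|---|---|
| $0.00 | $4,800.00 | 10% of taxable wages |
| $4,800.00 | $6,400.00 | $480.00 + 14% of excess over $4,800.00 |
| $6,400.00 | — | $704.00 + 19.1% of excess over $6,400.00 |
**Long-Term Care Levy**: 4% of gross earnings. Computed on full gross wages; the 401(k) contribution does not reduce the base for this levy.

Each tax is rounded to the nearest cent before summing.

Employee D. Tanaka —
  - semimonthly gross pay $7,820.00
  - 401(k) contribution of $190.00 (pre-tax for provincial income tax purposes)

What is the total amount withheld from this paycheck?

$1,251.73

Provincial Income Tax: taxable = $7,820.00 − $190.00 = $7,630.00
  $704.00 + 19.1% × ($7,630.00 − $6,400.00) = $704.00 + 19.1% × $1,230.00 = $938.93
Long-Term Care Levy: 4% × $7,820.00 = $312.80
Total: $938.93 + $312.80 = $1,251.73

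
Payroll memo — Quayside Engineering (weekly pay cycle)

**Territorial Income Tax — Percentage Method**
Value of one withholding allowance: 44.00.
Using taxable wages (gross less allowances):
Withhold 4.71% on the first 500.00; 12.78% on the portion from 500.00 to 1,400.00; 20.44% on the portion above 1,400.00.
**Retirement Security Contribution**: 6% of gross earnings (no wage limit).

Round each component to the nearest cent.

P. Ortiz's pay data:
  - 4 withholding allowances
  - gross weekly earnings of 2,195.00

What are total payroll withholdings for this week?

396.79

Territorial Income Tax: taxable = 2,195.00 − 4×44.00 = 2,019.00
  138.57 + 20.44% × (2,019.00 − 1,400.00) = 138.57 + 20.44% × 619.00 = 265.09
Retirement Security Contribution: 6% × 2,195.00 = 131.70
Total: 265.09 + 131.70 = 396.79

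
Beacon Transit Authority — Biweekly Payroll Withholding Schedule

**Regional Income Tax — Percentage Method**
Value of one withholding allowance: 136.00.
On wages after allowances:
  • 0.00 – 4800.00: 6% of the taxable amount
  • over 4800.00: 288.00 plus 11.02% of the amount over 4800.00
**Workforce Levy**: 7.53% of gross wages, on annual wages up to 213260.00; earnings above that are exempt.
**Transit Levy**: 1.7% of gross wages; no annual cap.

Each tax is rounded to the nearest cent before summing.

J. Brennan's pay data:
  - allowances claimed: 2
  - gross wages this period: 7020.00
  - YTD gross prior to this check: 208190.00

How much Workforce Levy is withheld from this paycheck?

Workforce Levy: cap 213260.00 − YTD 208190.00 = 5070.00 subject; 7.53% × 5070.00 = 381.77

381.77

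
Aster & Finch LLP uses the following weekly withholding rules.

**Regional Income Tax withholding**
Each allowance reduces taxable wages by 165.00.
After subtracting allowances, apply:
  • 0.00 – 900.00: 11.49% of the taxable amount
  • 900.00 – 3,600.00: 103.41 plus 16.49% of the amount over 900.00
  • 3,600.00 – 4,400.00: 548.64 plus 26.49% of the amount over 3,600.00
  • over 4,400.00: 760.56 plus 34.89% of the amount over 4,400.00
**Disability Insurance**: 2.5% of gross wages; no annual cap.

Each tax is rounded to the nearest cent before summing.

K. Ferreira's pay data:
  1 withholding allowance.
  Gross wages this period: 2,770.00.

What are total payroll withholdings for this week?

453.81

Regional Income Tax: taxable = 2,770.00 − 1×165.00 = 2,605.00
  103.41 + 16.49% × (2,605.00 − 900.00) = 103.41 + 16.49% × 1,705.00 = 384.56
Disability Insurance: 2.5% × 2,770.00 = 69.25
Total: 384.56 + 69.25 = 453.81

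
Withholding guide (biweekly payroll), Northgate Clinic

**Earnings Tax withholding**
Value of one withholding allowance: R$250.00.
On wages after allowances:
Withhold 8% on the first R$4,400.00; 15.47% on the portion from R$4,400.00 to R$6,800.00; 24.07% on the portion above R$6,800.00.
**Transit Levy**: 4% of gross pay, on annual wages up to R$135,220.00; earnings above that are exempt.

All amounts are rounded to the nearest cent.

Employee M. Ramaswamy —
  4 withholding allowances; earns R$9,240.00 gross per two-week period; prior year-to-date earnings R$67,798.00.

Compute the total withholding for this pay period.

R$1,439.49

Earnings Tax: taxable = R$9,240.00 − 4×R$250.00 = R$8,240.00
  R$723.28 + 24.07% × (R$8,240.00 − R$6,800.00) = R$723.28 + 24.07% × R$1,440.00 = R$1,069.89
Transit Levy: 4% × R$9,240.00 = R$369.60
Total: R$1,069.89 + R$369.60 = R$1,439.49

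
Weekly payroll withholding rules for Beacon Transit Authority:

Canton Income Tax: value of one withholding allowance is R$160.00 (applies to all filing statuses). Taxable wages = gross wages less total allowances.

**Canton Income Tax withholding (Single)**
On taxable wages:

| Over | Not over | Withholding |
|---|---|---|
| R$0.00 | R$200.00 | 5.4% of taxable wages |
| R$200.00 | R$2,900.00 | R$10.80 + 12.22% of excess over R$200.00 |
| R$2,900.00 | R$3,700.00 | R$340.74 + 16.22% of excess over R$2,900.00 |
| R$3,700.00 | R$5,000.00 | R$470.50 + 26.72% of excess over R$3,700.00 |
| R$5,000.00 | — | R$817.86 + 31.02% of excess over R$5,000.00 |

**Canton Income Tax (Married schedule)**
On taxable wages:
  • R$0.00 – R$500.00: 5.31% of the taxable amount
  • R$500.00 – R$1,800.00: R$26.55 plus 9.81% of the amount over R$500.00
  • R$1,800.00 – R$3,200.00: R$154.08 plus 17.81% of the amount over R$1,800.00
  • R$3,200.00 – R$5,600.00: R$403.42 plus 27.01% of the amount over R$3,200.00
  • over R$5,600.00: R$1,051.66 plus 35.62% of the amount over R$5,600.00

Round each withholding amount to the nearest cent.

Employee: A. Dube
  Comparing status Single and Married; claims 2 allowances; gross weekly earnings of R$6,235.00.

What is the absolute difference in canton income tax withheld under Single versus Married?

Canton Income Tax (Single): taxable = R$6,235.00 − 2×R$160.00 = R$5,915.00
  R$817.86 + 31.02% × (R$5,915.00 − R$5,000.00) = R$817.86 + 31.02% × R$915.00 = R$1,101.69
Canton Income Tax (Married): taxable = R$6,235.00 − 2×R$160.00 = R$5,915.00
  R$1,051.66 + 35.62% × (R$5,915.00 − R$5,600.00) = R$1,051.66 + 35.62% × R$315.00 = R$1,163.86
Difference: |R$1,101.69 − R$1,163.86| = R$62.17 (higher under Married)

R$62.17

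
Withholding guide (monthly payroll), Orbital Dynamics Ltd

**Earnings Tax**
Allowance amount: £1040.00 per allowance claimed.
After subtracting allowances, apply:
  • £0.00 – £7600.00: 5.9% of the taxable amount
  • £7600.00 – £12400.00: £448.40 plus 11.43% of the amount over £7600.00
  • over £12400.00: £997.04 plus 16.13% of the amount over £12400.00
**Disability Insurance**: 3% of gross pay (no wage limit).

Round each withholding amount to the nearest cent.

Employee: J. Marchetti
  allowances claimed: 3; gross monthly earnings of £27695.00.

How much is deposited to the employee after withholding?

Earnings Tax: taxable = £27695.00 − 3×£1040.00 = £24575.00
  £997.04 + 16.13% × (£24575.00 − £12400.00) = £997.04 + 16.13% × £12175.00 = £2960.87
Disability Insurance: 3% × £27695.00 = £830.85
Total withheld: £2960.87 + £830.85 = £3791.72
Net pay: £27695.00 − £3791.72 = £23903.28

£23903.28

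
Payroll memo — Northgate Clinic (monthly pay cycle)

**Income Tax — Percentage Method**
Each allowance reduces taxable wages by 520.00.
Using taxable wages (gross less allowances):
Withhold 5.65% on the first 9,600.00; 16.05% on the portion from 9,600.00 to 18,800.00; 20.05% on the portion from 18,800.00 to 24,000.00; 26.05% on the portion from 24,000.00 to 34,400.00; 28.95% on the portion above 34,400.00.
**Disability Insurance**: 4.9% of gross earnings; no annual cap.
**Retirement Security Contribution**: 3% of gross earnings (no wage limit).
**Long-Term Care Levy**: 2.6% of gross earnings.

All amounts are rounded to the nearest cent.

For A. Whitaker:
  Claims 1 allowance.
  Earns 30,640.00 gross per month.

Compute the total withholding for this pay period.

7,873.06

Income Tax: taxable = 30,640.00 − 1×520.00 = 30,120.00
  3,061.60 + 26.05% × (30,120.00 − 24,000.00) = 3,061.60 + 26.05% × 6,120.00 = 4,655.86
Disability Insurance: 4.9% × 30,640.00 = 1,501.36
Retirement Security Contribution: 3% × 30,640.00 = 919.20
Long-Term Care Levy: 2.6% × 30,640.00 = 796.64
Total: 4,655.86 + 1,501.36 + 919.20 + 796.64 = 7,873.06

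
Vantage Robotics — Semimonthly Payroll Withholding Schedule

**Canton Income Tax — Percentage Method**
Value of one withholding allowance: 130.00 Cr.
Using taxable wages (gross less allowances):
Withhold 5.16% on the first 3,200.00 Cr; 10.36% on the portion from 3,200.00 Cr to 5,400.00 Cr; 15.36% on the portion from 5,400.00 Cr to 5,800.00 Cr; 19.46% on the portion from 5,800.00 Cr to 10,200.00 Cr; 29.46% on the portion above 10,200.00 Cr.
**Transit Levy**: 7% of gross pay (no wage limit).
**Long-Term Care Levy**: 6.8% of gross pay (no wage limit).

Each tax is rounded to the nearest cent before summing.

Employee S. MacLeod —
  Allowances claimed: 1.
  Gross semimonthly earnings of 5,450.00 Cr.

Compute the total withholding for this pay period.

Canton Income Tax: taxable = 5,450.00 Cr − 1×130.00 Cr = 5,320.00 Cr
  165.12 Cr + 10.36% × (5,320.00 Cr − 3,200.00 Cr) = 165.12 Cr + 10.36% × 2,120.00 Cr = 384.75 Cr
Transit Levy: 7% × 5,450.00 Cr = 381.50 Cr
Long-Term Care Levy: 6.8% × 5,450.00 Cr = 370.60 Cr
Total: 384.75 Cr + 381.50 Cr + 370.60 Cr = 1,136.85 Cr

1,136.85 Cr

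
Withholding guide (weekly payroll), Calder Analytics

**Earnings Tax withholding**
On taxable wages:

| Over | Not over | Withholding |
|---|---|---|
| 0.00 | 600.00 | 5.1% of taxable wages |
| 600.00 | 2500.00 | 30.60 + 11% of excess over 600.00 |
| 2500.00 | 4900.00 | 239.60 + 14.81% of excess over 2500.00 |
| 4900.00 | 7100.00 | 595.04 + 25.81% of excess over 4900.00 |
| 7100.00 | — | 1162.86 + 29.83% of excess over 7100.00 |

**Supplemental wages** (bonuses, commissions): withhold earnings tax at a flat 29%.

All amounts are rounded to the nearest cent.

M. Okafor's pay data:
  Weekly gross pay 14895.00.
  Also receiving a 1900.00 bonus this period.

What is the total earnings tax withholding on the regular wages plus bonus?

4039.11

Earnings Tax: taxable = 14895.00
  1162.86 + 29.83% × (14895.00 − 7100.00) = 1162.86 + 29.83% × 7795.00 = 3488.11
Supplemental (29% flat on bonus): 29% × 1900.00 = 551.00
Total earnings tax: 3488.11 + 551.00 = 4039.11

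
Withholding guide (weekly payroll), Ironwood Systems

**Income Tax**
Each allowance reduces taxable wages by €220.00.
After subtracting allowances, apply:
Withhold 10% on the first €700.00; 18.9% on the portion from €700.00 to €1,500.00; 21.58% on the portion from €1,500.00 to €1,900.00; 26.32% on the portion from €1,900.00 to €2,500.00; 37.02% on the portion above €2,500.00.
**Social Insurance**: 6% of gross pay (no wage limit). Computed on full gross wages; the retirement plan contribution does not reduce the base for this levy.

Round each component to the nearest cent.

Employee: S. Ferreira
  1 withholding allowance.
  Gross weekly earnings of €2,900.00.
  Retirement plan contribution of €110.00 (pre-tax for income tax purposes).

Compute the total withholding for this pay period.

Income Tax: taxable = €2,900.00 − €110.00 − 1×€220.00 = €2,570.00
  €465.44 + 37.02% × (€2,570.00 − €2,500.00) = €465.44 + 37.02% × €70.00 = €491.35
Social Insurance: 6% × €2,900.00 = €174.00
Total: €491.35 + €174.00 = €665.35

€665.35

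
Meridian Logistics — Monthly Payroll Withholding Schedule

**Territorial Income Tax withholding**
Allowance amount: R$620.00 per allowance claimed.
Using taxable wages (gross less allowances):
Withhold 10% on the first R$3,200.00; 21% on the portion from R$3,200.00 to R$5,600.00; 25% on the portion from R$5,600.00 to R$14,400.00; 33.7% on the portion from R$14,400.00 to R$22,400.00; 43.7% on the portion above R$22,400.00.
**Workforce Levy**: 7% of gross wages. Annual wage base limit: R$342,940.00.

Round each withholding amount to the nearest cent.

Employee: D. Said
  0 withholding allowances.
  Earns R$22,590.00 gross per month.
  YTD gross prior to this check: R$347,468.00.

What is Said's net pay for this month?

R$16,786.97

Territorial Income Tax: taxable = R$22,590.00
  R$5,720.00 + 43.7% × (R$22,590.00 − R$22,400.00) = R$5,720.00 + 43.7% × R$190.00 = R$5,803.03
Workforce Levy: YTD R$347,468.00 ≥ cap R$342,940.00 → R$0.00
Total withheld: R$5,803.03 + R$0.00 = R$5,803.03
Net pay: R$22,590.00 − R$5,803.03 = R$16,786.97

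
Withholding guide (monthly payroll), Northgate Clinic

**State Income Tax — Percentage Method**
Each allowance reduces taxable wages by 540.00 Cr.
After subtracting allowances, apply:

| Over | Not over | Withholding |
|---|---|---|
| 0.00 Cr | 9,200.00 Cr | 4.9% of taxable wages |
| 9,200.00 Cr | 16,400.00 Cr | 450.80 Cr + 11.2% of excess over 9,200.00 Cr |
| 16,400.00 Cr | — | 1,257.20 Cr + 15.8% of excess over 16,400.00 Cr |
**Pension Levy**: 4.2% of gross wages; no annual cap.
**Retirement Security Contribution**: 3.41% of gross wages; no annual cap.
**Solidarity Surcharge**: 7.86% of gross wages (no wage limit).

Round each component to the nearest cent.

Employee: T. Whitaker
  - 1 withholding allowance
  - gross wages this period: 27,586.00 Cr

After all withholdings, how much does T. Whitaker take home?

20,379.18 Cr

State Income Tax: taxable = 27,586.00 Cr − 1×540.00 Cr = 27,046.00 Cr
  1,257.20 Cr + 15.8% × (27,046.00 Cr − 16,400.00 Cr) = 1,257.20 Cr + 15.8% × 10,646.00 Cr = 2,939.27 Cr
Pension Levy: 4.2% × 27,586.00 Cr = 1,158.61 Cr
Retirement Security Contribution: 3.41% × 27,586.00 Cr = 940.68 Cr
Solidarity Surcharge: 7.86% × 27,586.00 Cr = 2,168.26 Cr
Total withheld: 2,939.27 Cr + 1,158.61 Cr + 940.68 Cr + 2,168.26 Cr = 7,206.82 Cr
Net pay: 27,586.00 Cr − 7,206.82 Cr = 20,379.18 Cr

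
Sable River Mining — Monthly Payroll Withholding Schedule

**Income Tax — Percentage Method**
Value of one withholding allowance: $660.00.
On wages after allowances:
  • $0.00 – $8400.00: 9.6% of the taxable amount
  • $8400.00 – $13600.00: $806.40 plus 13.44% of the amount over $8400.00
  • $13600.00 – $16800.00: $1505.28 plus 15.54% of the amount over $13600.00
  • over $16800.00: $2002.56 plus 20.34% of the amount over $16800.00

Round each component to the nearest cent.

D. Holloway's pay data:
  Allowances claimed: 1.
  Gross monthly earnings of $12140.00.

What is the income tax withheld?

Income Tax: taxable = $12140.00 − 1×$660.00 = $11480.00
  $806.40 + 13.44% × ($11480.00 − $8400.00) = $806.40 + 13.44% × $3080.00 = $1220.35

$1220.35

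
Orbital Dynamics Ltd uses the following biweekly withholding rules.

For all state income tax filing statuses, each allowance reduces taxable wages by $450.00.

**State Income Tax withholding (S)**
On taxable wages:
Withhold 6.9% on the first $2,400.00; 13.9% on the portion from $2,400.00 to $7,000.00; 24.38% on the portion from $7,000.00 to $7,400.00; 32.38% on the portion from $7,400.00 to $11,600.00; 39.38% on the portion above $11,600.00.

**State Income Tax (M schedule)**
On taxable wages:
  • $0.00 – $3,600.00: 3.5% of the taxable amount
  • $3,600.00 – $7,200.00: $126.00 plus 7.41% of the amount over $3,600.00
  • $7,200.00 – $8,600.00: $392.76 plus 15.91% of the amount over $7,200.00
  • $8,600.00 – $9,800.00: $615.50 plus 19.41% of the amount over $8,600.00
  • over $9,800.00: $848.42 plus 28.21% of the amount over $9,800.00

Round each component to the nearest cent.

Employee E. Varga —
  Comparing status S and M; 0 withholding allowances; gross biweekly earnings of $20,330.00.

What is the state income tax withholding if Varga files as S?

State Income Tax (S): taxable = $20,330.00
  $2,262.48 + 39.38% × ($20,330.00 − $11,600.00) = $2,262.48 + 39.38% × $8,730.00 = $5,700.35

$5,700.35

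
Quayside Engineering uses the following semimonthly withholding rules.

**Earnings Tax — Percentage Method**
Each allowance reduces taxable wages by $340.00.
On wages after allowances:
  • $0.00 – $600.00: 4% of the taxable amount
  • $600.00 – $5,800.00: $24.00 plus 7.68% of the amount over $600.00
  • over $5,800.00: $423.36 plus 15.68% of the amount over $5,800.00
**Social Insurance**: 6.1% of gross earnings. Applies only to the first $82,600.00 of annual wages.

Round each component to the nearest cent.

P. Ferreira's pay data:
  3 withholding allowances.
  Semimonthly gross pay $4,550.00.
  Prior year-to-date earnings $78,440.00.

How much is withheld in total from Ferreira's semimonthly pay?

$502.78

Earnings Tax: taxable = $4,550.00 − 3×$340.00 = $3,530.00
  $24.00 + 7.68% × ($3,530.00 − $600.00) = $24.00 + 7.68% × $2,930.00 = $249.02
Social Insurance: cap $82,600.00 − YTD $78,440.00 = $4,160.00 subject; 6.1% × $4,160.00 = $253.76
Total: $249.02 + $253.76 = $502.78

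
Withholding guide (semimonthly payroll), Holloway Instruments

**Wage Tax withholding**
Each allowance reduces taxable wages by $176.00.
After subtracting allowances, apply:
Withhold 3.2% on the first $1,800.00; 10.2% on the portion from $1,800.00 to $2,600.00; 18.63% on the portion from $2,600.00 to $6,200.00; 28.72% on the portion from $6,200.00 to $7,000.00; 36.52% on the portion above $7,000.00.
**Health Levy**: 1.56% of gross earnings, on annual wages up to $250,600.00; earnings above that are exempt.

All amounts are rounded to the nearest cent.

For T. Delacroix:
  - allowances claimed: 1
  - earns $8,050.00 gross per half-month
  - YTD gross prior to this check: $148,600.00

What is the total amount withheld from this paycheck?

Wage Tax: taxable = $8,050.00 − 1×$176.00 = $7,874.00
  $1,039.64 + 36.52% × ($7,874.00 − $7,000.00) = $1,039.64 + 36.52% × $874.00 = $1,358.82
Health Levy: 1.56% × $8,050.00 = $125.58
Total: $1,358.82 + $125.58 = $1,484.40

$1,484.40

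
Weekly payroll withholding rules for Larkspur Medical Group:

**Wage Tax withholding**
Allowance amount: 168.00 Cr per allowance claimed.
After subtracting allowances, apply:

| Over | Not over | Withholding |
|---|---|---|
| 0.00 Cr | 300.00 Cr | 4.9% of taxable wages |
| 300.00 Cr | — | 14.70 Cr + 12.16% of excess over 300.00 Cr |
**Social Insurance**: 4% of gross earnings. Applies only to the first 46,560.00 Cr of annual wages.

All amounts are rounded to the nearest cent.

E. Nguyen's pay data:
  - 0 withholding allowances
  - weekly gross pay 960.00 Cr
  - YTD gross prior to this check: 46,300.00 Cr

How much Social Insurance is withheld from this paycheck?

10.40 Cr

Social Insurance: cap 46,560.00 Cr − YTD 46,300.00 Cr = 260.00 Cr subject; 4% × 260.00 Cr = 10.40 Cr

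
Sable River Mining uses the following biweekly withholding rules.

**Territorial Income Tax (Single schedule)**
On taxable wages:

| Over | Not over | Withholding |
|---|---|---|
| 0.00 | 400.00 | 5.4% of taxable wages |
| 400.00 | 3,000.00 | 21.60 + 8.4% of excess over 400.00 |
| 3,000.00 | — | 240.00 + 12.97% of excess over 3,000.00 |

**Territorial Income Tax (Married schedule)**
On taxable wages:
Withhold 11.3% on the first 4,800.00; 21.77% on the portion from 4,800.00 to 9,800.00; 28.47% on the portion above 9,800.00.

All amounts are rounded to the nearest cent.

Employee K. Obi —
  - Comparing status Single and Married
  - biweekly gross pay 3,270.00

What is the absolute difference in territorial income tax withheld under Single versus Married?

94.49

Territorial Income Tax (Single): taxable = 3,270.00
  240.00 + 12.97% × (3,270.00 − 3,000.00) = 240.00 + 12.97% × 270.00 = 275.02
Territorial Income Tax (Married): taxable = 3,270.00
  11.3% × 3,270.00 = 369.51
Difference: |275.02 − 369.51| = 94.49 (higher under Married)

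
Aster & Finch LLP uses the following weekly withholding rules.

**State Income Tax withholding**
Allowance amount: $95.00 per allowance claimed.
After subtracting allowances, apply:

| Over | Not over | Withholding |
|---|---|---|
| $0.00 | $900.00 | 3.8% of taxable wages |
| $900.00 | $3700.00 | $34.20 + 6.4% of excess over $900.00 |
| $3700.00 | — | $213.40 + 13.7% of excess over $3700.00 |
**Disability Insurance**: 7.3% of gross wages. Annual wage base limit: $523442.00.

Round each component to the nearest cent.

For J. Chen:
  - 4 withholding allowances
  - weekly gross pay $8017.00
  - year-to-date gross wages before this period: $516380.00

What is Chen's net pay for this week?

$6748.70

State Income Tax: taxable = $8017.00 − 4×$95.00 = $7637.00
  $213.40 + 13.7% × ($7637.00 − $3700.00) = $213.40 + 13.7% × $3937.00 = $752.77
Disability Insurance: cap $523442.00 − YTD $516380.00 = $7062.00 subject; 7.3% × $7062.00 = $515.53
Total withheld: $752.77 + $515.53 = $1268.30
Net pay: $8017.00 − $1268.30 = $6748.70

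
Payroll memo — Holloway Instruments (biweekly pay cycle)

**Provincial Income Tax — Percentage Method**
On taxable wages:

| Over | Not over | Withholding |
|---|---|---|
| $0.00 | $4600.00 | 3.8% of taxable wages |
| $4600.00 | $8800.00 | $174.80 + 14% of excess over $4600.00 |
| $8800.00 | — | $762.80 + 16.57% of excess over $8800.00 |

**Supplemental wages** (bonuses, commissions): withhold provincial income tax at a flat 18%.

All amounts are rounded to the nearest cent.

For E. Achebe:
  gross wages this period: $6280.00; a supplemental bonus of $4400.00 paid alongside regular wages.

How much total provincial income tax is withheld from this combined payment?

Provincial Income Tax: taxable = $6280.00
  $174.80 + 14% × ($6280.00 − $4600.00) = $174.80 + 14% × $1680.00 = $410.00
Supplemental (18% flat on bonus): 18% × $4400.00 = $792.00
Total provincial income tax: $410.00 + $792.00 = $1202.00

$1202.00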